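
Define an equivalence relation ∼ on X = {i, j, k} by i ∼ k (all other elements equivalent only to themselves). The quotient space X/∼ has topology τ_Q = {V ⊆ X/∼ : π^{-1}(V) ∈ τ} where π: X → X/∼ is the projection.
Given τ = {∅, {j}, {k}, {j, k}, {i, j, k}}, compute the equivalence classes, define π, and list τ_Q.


X/∼ = {[i=k], [j]}; |τ_Q| = 3.

Equivalence classes: [i=k], [j].
Quotient map π: X → X/∼ sends i ↦ [i=k], j ↦ [j], k ↦ [i=k].
For each subset V ⊆ X/∼, compute π^{-1}(V) ⊆ X and check whether π^{-1}(V) ∈ τ. V is open in τ_Q iff π^{-1}(V) ∈ τ.
  V = {}: π^{-1}(V) = ∅ ∈ τ ✓.
  V = {[i=k]}: π^{-1}(V) = {i, k} ∉ τ ✗.
  V = {[j]}: π^{-1}(V) = {j} ∈ τ ✓.
  V = {[i=k], [j]}: π^{-1}(V) = {i, j, k} ∈ τ ✓.
Open sets in the quotient: τ_Q = {{}, {[j]}, {[i=k], [j]}} (3 elements).


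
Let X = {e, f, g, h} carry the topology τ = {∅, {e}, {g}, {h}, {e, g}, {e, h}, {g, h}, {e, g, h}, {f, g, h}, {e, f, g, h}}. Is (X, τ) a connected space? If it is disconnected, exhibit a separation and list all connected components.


(X, τ) is disconnected; components = [{e}, {f, g, h}].

Find clopen sets (U ∈ τ with X ∖ U ∈ τ):
  U = ∅, X ∖ U = {e, f, g, h} — both open, so U is clopen.
  U = {e}, X ∖ U = {f, g, h} — both open, so U is clopen.
  U = {f, g, h}, X ∖ U = {e} — both open, so U is clopen.
  U = {e, f, g, h}, X ∖ U = ∅ — both open, so U is clopen.
Nontrivial clopen(s) exist: e.g. {e}. So (X, τ) is disconnected.
Compute connected components by grouping points that agree on all clopens:
  component: {e}
  component: {f, g, h}


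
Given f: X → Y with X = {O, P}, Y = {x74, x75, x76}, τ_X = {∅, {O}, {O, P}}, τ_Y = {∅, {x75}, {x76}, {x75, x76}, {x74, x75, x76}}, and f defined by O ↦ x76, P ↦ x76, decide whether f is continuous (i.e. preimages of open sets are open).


f IS continuous.

Compute f^{-1}(U) for each U ∈ τ_Y:
  U = ∅: f^{-1}(U) = ∅ ∈ τ_X ✓.
  U = {x75}: f^{-1}(U) = ∅ ∈ τ_X ✓.
  U = {x76}: f^{-1}(U) = {O, P} ∈ τ_X ✓.
  U = {x75, x76}: f^{-1}(U) = {O, P} ∈ τ_X ✓.
  U = {x74, x75, x76}: f^{-1}(U) = {O, P} ∈ τ_X ✓.
Every preimage lies in τ_X, so f IS continuous.


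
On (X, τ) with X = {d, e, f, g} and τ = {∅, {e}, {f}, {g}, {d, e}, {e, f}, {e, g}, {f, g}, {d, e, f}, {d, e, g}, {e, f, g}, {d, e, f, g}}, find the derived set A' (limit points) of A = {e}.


A' = {d}

For each x ∈ X, list the open sets U ∈ τ with x ∈ U, then check whether U ∩ (A ∖ {x}) ≠ ∅ for every such U.
  x = d: opens ∋ x are {d, e}, {d, e, f}, {d, e, g}, {d, e, f, g}; each meets A ∖ {d}, so x IS a limit point.
  x = e: open {e} ∋ x has {e} ∩ (A ∖ {e}) = ∅, so x is NOT a limit point.
  x = f: open {f} ∋ x has {f} ∩ (A ∖ {f}) = ∅, so x is NOT a limit point.
  x = g: open {g} ∋ x has {g} ∩ (A ∖ {g}) = ∅, so x is NOT a limit point.
Collecting: A' = {d}.


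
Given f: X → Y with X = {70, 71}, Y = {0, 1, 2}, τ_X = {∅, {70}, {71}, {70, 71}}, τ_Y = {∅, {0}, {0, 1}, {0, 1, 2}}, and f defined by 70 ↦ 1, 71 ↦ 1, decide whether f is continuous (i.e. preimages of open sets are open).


f IS continuous.

Compute f^{-1}(U) for each U ∈ τ_Y:
  U = ∅: f^{-1}(U) = ∅ ∈ τ_X ✓.
  U = {0}: f^{-1}(U) = ∅ ∈ τ_X ✓.
  U = {0, 1}: f^{-1}(U) = {70, 71} ∈ τ_X ✓.
  U = {0, 1, 2}: f^{-1}(U) = {70, 71} ∈ τ_X ✓.
Every preimage lies in τ_X, so f IS continuous.


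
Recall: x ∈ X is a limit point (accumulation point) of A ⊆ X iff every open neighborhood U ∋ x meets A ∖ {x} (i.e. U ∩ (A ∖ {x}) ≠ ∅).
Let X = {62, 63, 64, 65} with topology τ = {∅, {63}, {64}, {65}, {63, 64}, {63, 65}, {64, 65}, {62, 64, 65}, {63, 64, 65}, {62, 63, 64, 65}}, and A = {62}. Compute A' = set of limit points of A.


A' = ∅

For each x ∈ X, list the open sets U ∈ τ with x ∈ U, then check whether U ∩ (A ∖ {x}) ≠ ∅ for every such U.
  x = 62: open {62, 64, 65} ∋ x has {62, 64, 65} ∩ (A ∖ {62}) = ∅, so x is NOT a limit point.
  x = 63: open {63} ∋ x has {63} ∩ (A ∖ {63}) = ∅, so x is NOT a limit point.
  x = 64: open {64} ∋ x has {64} ∩ (A ∖ {64}) = ∅, so x is NOT a limit point.
  x = 65: open {65} ∋ x has {65} ∩ (A ∖ {65}) = ∅, so x is NOT a limit point.
Collecting: A' = ∅.


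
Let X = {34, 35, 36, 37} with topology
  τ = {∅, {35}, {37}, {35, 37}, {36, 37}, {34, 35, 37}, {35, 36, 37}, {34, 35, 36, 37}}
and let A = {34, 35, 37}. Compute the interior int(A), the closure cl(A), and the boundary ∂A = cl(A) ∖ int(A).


int(A) = {34, 35, 37}, cl(A) = {34, 35, 36, 37}, ∂A = {36}.

Closed sets in (X, τ) are complements of opens:
  closed(X, τ) = {∅, {34}, {36}, {34, 35}, {34, 36}, {34, 35, 36}, {34, 36, 37}, {34, 35, 36, 37}}.
int(A) = ⋃ {U ∈ τ : U ⊆ A}. Opens contained in A: ∅, {35}, {37}, {35, 37}, {34, 35, 37}.
Taking the union of these: int(A) = {34, 35, 37}.
cl(A) = ⋂ {C closed : A ⊆ C}. Closed sets containing A: {34, 35, 36, 37}.
Intersecting these: cl(A) = {34, 35, 36, 37}.
∂A = cl(A) ∖ int(A) = {34, 35, 36, 37} ∖ {34, 35, 37} = {36}.


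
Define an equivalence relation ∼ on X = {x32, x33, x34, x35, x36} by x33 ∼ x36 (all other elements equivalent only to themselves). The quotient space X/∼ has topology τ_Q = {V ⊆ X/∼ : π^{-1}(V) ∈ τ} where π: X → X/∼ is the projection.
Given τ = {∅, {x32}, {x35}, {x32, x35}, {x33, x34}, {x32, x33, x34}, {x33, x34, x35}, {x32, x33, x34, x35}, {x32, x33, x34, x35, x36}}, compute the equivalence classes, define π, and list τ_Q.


X/∼ = {[x32], [x33=x36], [x34], [x35]}; |τ_Q| = 5.

Equivalence classes: [x32], [x33=x36], [x34], [x35].
Quotient map π: X → X/∼ sends x32 ↦ [x32], x33 ↦ [x33=x36], x34 ↦ [x34], x35 ↦ [x35], x36 ↦ [x33=x36].
For each subset V ⊆ X/∼, compute π^{-1}(V) ⊆ X and check whether π^{-1}(V) ∈ τ. V is open in τ_Q iff π^{-1}(V) ∈ τ.
  V = {}: π^{-1}(V) = ∅ ∈ τ ✓.
  V = {[x32]}: π^{-1}(V) = {x32} ∈ τ ✓.
  V = {[x33=x36]}: π^{-1}(V) = {x33, x36} ∉ τ ✗.
  V = {[x32], [x33=x36]}: π^{-1}(V) = {x32, x33, x36} ∉ τ ✗.
  V = {[x34]}: π^{-1}(V) = {x34} ∉ τ ✗.
  V = {[x32], [x34]}: π^{-1}(V) = {x32, x34} ∉ τ ✗.
  V = {[x33=x36], [x34]}: π^{-1}(V) = {x33, x34, x36} ∉ τ ✗.
  V = {[x32], [x33=x36], [x34]}: π^{-1}(V) = {x32, x33, x34, x36} ∉ τ ✗.
  V = {[x35]}: π^{-1}(V) = {x35} ∈ τ ✓.
  V = {[x32], [x35]}: π^{-1}(V) = {x32, x35} ∈ τ ✓.
  V = {[x33=x36], [x35]}: π^{-1}(V) = {x33, x35, x36} ∉ τ ✗.
  V = {[x32], [x33=x36], [x35]}: π^{-1}(V) = {x32, x33, x35, x36} ∉ τ ✗.
  V = {[x34], [x35]}: π^{-1}(V) = {x34, x35} ∉ τ ✗.
  V = {[x32], [x34], [x35]}: π^{-1}(V) = {x32, x34, x35} ∉ τ ✗.
  V = {[x33=x36], [x34], [x35]}: π^{-1}(V) = {x33, x34, x35, x36} ∉ τ ✗.
  V = {[x32], [x33=x36], [x34], [x35]}: π^{-1}(V) = {x32, x33, x34, x35, x36} ∈ τ ✓.
Open sets in the quotient: τ_Q = {{}, {[x32]}, {[x35]}, {[x32], [x35]}, {[x32], [x33=x36], [x34], [x35]}} (5 elements).


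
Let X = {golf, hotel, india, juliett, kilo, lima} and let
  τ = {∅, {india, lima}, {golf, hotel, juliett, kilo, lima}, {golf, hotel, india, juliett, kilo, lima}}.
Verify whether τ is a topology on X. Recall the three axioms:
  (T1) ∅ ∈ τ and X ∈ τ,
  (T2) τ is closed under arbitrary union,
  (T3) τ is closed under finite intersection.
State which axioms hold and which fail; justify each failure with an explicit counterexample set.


τ is NOT a topology on X.

Axiom (T1): ∅ ∈ τ? Yes; X ∈ τ? Yes.
Axiom (T2/T3): check pairwise unions and intersections of members of τ.
Counterexample for (T3): {india, lima} ∩ {golf, hotel, juliett, kilo, lima} = {lima} ∉ τ. Therefore τ is NOT a topology.


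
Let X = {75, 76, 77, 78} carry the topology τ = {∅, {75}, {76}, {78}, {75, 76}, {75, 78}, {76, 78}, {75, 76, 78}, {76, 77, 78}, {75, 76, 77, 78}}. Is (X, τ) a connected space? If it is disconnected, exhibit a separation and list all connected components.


(X, τ) is disconnected; components = [{75}, {76, 77, 78}].

Find clopen sets (U ∈ τ with X ∖ U ∈ τ):
  U = ∅, X ∖ U = {75, 76, 77, 78} — both open, so U is clopen.
  U = {75}, X ∖ U = {76, 77, 78} — both open, so U is clopen.
  U = {76, 77, 78}, X ∖ U = {75} — both open, so U is clopen.
  U = {75, 76, 77, 78}, X ∖ U = ∅ — both open, so U is clopen.
Nontrivial clopen(s) exist: e.g. {75}. So (X, τ) is disconnected.
Compute connected components by grouping points that agree on all clopens:
  component: {75}
  component: {76, 77, 78}


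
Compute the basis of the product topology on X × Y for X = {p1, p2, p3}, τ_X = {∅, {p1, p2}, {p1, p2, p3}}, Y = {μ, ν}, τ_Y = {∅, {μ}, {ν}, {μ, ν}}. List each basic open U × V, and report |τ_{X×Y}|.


Basis B = {∅ × ∅, {p1, p2} × {μ}, {p1, p2} × {ν}, {p1, p2, p3} × {μ}, {p1, p2, p3} × {ν}, {p1, p2} × {μ, ν}, {p1, p2, p3} × {μ, ν}}; |τ_{X×Y}| = 9.

Enumerate products U × V with U ∈ τ_X, V ∈ τ_Y (deduplicated):
  ∅ × ∅ = {} (∅)
  {p1, p2} × {μ} = {(p1,μ), (p2,μ)}
  {p1, p2} × {ν} = {(p1,ν), (p2,ν)}
  {p1, p2, p3} × {μ} = {(p1,μ), (p2,μ), (p3,μ)}
  {p1, p2, p3} × {ν} = {(p1,ν), (p2,ν), (p3,ν)}
  {p1, p2} × {μ, ν} = {(p1,μ), (p1,ν), (p2,μ), (p2,ν)}
  {p1, p2, p3} × {μ, ν} = {(p1,μ), (p1,ν), (p2,μ), (p2,ν), (p3,μ), (p3,ν)}
These 7 distinct sets form the basis B.
Close under arbitrary unions to get τ_{X×Y}; counting gives |τ_{X×Y}| = 9.


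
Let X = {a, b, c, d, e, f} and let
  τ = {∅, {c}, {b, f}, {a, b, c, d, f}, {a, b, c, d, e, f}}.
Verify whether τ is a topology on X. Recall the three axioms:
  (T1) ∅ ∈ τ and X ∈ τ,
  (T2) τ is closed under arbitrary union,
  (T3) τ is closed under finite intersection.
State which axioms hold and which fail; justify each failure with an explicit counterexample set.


τ is NOT a topology on X.

Axiom (T1): ∅ ∈ τ? Yes; X ∈ τ? Yes.
Axiom (T2/T3): check pairwise unions and intersections of members of τ.
Counterexample for (T2): {c} ∪ {b, f} = {b, c, f} ∉ τ. Therefore τ is NOT a topology.


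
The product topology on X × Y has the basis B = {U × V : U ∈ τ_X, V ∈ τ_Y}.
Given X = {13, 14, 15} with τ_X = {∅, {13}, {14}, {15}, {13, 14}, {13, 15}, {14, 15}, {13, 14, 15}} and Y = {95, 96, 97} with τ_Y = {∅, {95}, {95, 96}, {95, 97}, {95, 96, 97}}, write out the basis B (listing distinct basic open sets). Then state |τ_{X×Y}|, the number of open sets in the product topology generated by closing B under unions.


Basis B = {∅ × ∅, {13} × {95}, {14} × {95}, {15} × {95}, {13} × {95, 96}, {13} × {95, 97}, {13, 14} × {95}, {13, 15} × {95}, {14} × {95, 96}, {14} × {95, 97}, {14, 15} × {95}, {15} × {95, 96}, {15} × {95, 97}, {13} × {95, 96, 97}, {13, 14, 15} × {95}, {14} × {95, 96, 97}, {15} × {95, 96, 97}, {13, 14} × {95, 96}, {13, 15} × {95, 96}, {13, 14} × {95, 97}, {13, 15} × {95, 97}, {14, 15} × {95, 96}, {14, 15} × {95, 97}, {13, 14} × {95, 96, 97}, {13, 15} × {95, 96, 97}, {13, 14, 15} × {95, 96}, {13, 14, 15} × {95, 97}, {14, 15} × {95, 96, 97}, {13, 14, 15} × {95, 96, 97}}; |τ_{X×Y}| = 125.

Enumerate products U × V with U ∈ τ_X, V ∈ τ_Y (deduplicated):
  ∅ × ∅ = {} (∅)
  {13} × {95} = {(13,95)}
  {14} × {95} = {(14,95)}
  {15} × {95} = {(15,95)}
  {13} × {95, 96} = {(13,95), (13,96)}
  {13} × {95, 97} = {(13,95), (13,97)}
  {13, 14} × {95} = {(13,95), (14,95)}
  {13, 15} × {95} = {(13,95), (15,95)}
  {14} × {95, 96} = {(14,95), (14,96)}
  {14} × {95, 97} = {(14,95), (14,97)}
  {14, 15} × {95} = {(14,95), (15,95)}
  {15} × {95, 96} = {(15,95), (15,96)}
  {15} × {95, 97} = {(15,95), (15,97)}
  {13} × {95, 96, 97} = {(13,95), (13,96), (13,97)}
  {13, 14, 15} × {95} = {(13,95), (14,95), (15,95)}
  {14} × {95, 96, 97} = {(14,95), (14,96), (14,97)}
  {15} × {95, 96, 97} = {(15,95), (15,96), (15,97)}
  {13, 14} × {95, 96} = {(13,95), (13,96), (14,95), (14,96)}
  {13, 15} × {95, 96} = {(13,95), (13,96), (15,95), (15,96)}
  {13, 14} × {95, 97} = {(13,95), (13,97), (14,95), (14,97)}
  {13, 15} × {95, 97} = {(13,95), (13,97), (15,95), (15,97)}
  {14, 15} × {95, 96} = {(14,95), (14,96), (15,95), (15,96)}
  {14, 15} × {95, 97} = {(14,95), (14,97), (15,95), (15,97)}
  {13, 14} × {95, 96, 97} = {(13,95), (13,96), (13,97), (14,95), (14,96), (14,97)}
  {13, 15} × {95, 96, 97} = {(13,95), (13,96), (13,97), (15,95), (15,96), (15,97)}
  {13, 14, 15} × {95, 96} = {(13,95), (13,96), (14,95), (14,96), (15,95), (15,96)}
  {13, 14, 15} × {95, 97} = {(13,95), (13,97), (14,95), (14,97), (15,95), (15,97)}
  {14, 15} × {95, 96, 97} = {(14,95), (14,96), (14,97), (15,95), (15,96), (15,97)}
  {13, 14, 15} × {95, 96, 97} = {(13,95), (13,96), (13,97), (14,95), (14,96), (14,97), (15,95), (15,96), (15,97)}
These 29 distinct sets form the basis B.
Close under arbitrary unions to get τ_{X×Y}; counting gives |τ_{X×Y}| = 125.


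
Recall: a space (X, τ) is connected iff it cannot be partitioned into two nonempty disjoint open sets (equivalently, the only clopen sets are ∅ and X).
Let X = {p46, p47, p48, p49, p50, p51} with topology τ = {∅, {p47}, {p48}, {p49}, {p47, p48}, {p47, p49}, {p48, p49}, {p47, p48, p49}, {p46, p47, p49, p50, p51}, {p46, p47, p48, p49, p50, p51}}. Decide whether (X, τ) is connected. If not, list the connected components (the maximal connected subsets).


(X, τ) is disconnected; components = [{p48}, {p46, p47, p49, p50, p51}].

Find clopen sets (U ∈ τ with X ∖ U ∈ τ):
  U = ∅, X ∖ U = {p46, p47, p48, p49, p50, p51} — both open, so U is clopen.
  U = {p48}, X ∖ U = {p46, p47, p49, p50, p51} — both open, so U is clopen.
  U = {p46, p47, p49, p50, p51}, X ∖ U = {p48} — both open, so U is clopen.
  U = {p46, p47, p48, p49, p50, p51}, X ∖ U = ∅ — both open, so U is clopen.
Nontrivial clopen(s) exist: e.g. {p48}. So (X, τ) is disconnected.
Compute connected components by grouping points that agree on all clopens:
  component: {p48}
  component: {p46, p47, p49, p50, p51}


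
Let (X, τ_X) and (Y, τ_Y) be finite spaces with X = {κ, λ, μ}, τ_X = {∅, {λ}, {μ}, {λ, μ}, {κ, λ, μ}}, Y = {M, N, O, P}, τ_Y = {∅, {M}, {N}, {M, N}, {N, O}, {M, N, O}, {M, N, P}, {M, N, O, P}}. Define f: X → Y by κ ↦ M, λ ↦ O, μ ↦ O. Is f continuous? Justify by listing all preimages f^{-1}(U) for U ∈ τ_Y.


f is NOT continuous.

Compute f^{-1}(U) for each U ∈ τ_Y:
  U = ∅: f^{-1}(U) = ∅ ∈ τ_X ✓.
  U = {M}: f^{-1}(U) = {κ} ∉ τ_X ✗.
  U = {N}: f^{-1}(U) = ∅ ∈ τ_X ✓.
  U = {M, N}: f^{-1}(U) = {κ} ∉ τ_X ✗.
  U = {N, O}: f^{-1}(U) = {λ, μ} ∈ τ_X ✓.
  U = {M, N, O}: f^{-1}(U) = {κ, λ, μ} ∈ τ_X ✓.
  U = {M, N, P}: f^{-1}(U) = {κ} ∉ τ_X ✗.
  U = {M, N, O, P}: f^{-1}(U) = {κ, λ, μ} ∈ τ_X ✓.
Found U = {M} with f^{-1}(U) = {κ} not in τ_X. Therefore f is NOT continuous.


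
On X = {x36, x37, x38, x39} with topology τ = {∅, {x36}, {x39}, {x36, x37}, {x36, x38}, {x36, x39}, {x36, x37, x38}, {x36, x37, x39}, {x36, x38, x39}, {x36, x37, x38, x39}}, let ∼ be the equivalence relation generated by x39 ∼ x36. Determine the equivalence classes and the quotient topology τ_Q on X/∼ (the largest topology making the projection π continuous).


X/∼ = {[x36=x39], [x37], [x38]}; |τ_Q| = 5.

Equivalence classes: [x36=x39], [x37], [x38].
Quotient map π: X → X/∼ sends x36 ↦ [x36=x39], x37 ↦ [x37], x38 ↦ [x38], x39 ↦ [x36=x39].
For each subset V ⊆ X/∼, compute π^{-1}(V) ⊆ X and check whether π^{-1}(V) ∈ τ. V is open in τ_Q iff π^{-1}(V) ∈ τ.
  V = {}: π^{-1}(V) = ∅ ∈ τ ✓.
  V = {[x36=x39]}: π^{-1}(V) = {x36, x39} ∈ τ ✓.
  V = {[x37]}: π^{-1}(V) = {x37} ∉ τ ✗.
  V = {[x36=x39], [x37]}: π^{-1}(V) = {x36, x37, x39} ∈ τ ✓.
  V = {[x38]}: π^{-1}(V) = {x38} ∉ τ ✗.
  V = {[x36=x39], [x38]}: π^{-1}(V) = {x36, x38, x39} ∈ τ ✓.
  V = {[x37], [x38]}: π^{-1}(V) = {x37, x38} ∉ τ ✗.
  V = {[x36=x39], [x37], [x38]}: π^{-1}(V) = {x36, x37, x38, x39} ∈ τ ✓.
Open sets in the quotient: τ_Q = {{}, {[x36=x39]}, {[x36=x39], [x37]}, {[x36=x39], [x38]}, {[x36=x39], [x37], [x38]}} (5 elements).


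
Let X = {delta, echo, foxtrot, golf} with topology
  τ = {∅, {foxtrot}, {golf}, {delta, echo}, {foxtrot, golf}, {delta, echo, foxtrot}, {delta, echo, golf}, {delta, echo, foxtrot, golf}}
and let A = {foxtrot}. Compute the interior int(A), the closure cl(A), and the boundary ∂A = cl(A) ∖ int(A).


int(A) = {foxtrot}, cl(A) = {foxtrot}, ∂A = ∅.

Closed sets in (X, τ) are complements of opens:
  closed(X, τ) = {∅, {foxtrot}, {golf}, {delta, echo}, {foxtrot, golf}, {delta, echo, foxtrot}, {delta, echo, golf}, {delta, echo, foxtrot, golf}}.
int(A) = ⋃ {U ∈ τ : U ⊆ A}. Opens contained in A: ∅, {foxtrot}.
Taking the union of these: int(A) = {foxtrot}.
cl(A) = ⋂ {C closed : A ⊆ C}. Closed sets containing A: {foxtrot}, {foxtrot, golf}, {delta, echo, foxtrot}, {delta, echo, foxtrot, golf}.
Intersecting these: cl(A) = {foxtrot}.
∂A = cl(A) ∖ int(A) = {foxtrot} ∖ {foxtrot} = ∅.


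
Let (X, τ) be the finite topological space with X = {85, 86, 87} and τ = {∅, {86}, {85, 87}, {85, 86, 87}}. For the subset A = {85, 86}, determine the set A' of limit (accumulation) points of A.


A' = {87}

For each x ∈ X, list the open sets U ∈ τ with x ∈ U, then check whether U ∩ (A ∖ {x}) ≠ ∅ for every such U.
  x = 85: open {85, 87} ∋ x has {85, 87} ∩ (A ∖ {85}) = ∅, so x is NOT a limit point.
  x = 86: open {86} ∋ x has {86} ∩ (A ∖ {86}) = ∅, so x is NOT a limit point.
  x = 87: opens ∋ x are {85, 87}, {85, 86, 87}; each meets A ∖ {87}, so x IS a limit point.
Collecting: A' = {87}.


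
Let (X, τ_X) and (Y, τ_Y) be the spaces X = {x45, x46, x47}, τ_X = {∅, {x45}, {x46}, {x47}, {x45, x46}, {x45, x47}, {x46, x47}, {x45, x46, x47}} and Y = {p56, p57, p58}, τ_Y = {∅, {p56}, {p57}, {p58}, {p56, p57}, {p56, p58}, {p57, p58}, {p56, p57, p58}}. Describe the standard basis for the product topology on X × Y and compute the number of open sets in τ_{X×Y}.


Basis B = {∅ × ∅, {x45} × {p56}, {x45} × {p57}, {x45} × {p58}, {x46} × {p56}, {x46} × {p57}, {x46} × {p58}, {x47} × {p56}, {x47} × {p57}, {x47} × {p58}, {x45} × {p56, p57}, {x45} × {p56, p58}, {x45, x46} × {p56}, {x45, x47} × {p56}, {x45} × {p57, p58}, {x45, x46} × {p57}, {x45, x47} × {p57}, {x45, x46} × {p58}, {x45, x47} × {p58}, {x46} × {p56, p57}, {x46} × {p56, p58}, {x46, x47} × {p56}, {x46} × {p57, p58}, {x46, x47} × {p57}, {x46, x47} × {p58}, {x47} × {p56, p57}, {x47} × {p56, p58}, {x47} × {p57, p58}, {x45} × {p56, p57, p58}, {x45, x46, x47} × {p56}, {x45, x46, x47} × {p57}, {x45, x46, x47} × {p58}, {x46} × {p56, p57, p58}, {x47} × {p56, p57, p58}, {x45, x46} × {p56, p57}, {x45, x47} × {p56, p57}, {x45, x46} × {p56, p58}, {x45, x47} × {p56, p58}, {x45, x46} × {p57, p58}, {x45, x47} × {p57, p58}, {x46, x47} × {p56, p57}, {x46, x47} × {p56, p58}, {x46, x47} × {p57, p58}, {x45, x46} × {p56, p57, p58}, {x45, x47} × {p56, p57, p58}, {x45, x46, x47} × {p56, p57}, {x45, x46, x47} × {p56, p58}, {x45, x46, x47} × {p57, p58}, {x46, x47} × {p56, p57, p58}, {x45, x46, x47} × {p56, p57, p58}}; |τ_{X×Y}| = 512.

Enumerate products U × V with U ∈ τ_X, V ∈ τ_Y (deduplicated):
  ∅ × ∅ = {} (∅)
  {x45} × {p56} = {(x45,p56)}
  {x45} × {p57} = {(x45,p57)}
  {x45} × {p58} = {(x45,p58)}
  {x46} × {p56} = {(x46,p56)}
  {x46} × {p57} = {(x46,p57)}
  {x46} × {p58} = {(x46,p58)}
  {x47} × {p56} = {(x47,p56)}
  {x47} × {p57} = {(x47,p57)}
  {x47} × {p58} = {(x47,p58)}
  {x45} × {p56, p57} = {(x45,p56), (x45,p57)}
  {x45} × {p56, p58} = {(x45,p56), (x45,p58)}
  {x45, x46} × {p56} = {(x45,p56), (x46,p56)}
  {x45, x47} × {p56} = {(x45,p56), (x47,p56)}
  {x45} × {p57, p58} = {(x45,p57), (x45,p58)}
  {x45, x46} × {p57} = {(x45,p57), (x46,p57)}
  {x45, x47} × {p57} = {(x45,p57), (x47,p57)}
  {x45, x46} × {p58} = {(x45,p58), (x46,p58)}
  {x45, x47} × {p58} = {(x45,p58), (x47,p58)}
  {x46} × {p56, p57} = {(x46,p56), (x46,p57)}
  {x46} × {p56, p58} = {(x46,p56), (x46,p58)}
  {x46, x47} × {p56} = {(x46,p56), (x47,p56)}
  {x46} × {p57, p58} = {(x46,p57), (x46,p58)}
  {x46, x47} × {p57} = {(x46,p57), (x47,p57)}
  {x46, x47} × {p58} = {(x46,p58), (x47,p58)}
  {x47} × {p56, p57} = {(x47,p56), (x47,p57)}
  {x47} × {p56, p58} = {(x47,p56), (x47,p58)}
  {x47} × {p57, p58} = {(x47,p57), (x47,p58)}
  {x45} × {p56, p57, p58} = {(x45,p56), (x45,p57), (x45,p58)}
  {x45, x46, x47} × {p56} = {(x45,p56), (x46,p56), (x47,p56)}
  {x45, x46, x47} × {p57} = {(x45,p57), (x46,p57), (x47,p57)}
  {x45, x46, x47} × {p58} = {(x45,p58), (x46,p58), (x47,p58)}
  {x46} × {p56, p57, p58} = {(x46,p56), (x46,p57), (x46,p58)}
  {x47} × {p56, p57, p58} = {(x47,p56), (x47,p57), (x47,p58)}
  {x45, x46} × {p56, p57} = {(x45,p56), (x45,p57), (x46,p56), (x46,p57)}
  {x45, x47} × {p56, p57} = {(x45,p56), (x45,p57), (x47,p56), (x47,p57)}
  {x45, x46} × {p56, p58} = {(x45,p56), (x45,p58), (x46,p56), (x46,p58)}
  {x45, x47} × {p56, p58} = {(x45,p56), (x45,p58), (x47,p56), (x47,p58)}
  {x45, x46} × {p57, p58} = {(x45,p57), (x45,p58), (x46,p57), (x46,p58)}
  {x45, x47} × {p57, p58} = {(x45,p57), (x45,p58), (x47,p57), (x47,p58)}
  {x46, x47} × {p56, p57} = {(x46,p56), (x46,p57), (x47,p56), (x47,p57)}
  {x46, x47} × {p56, p58} = {(x46,p56), (x46,p58), (x47,p56), (x47,p58)}
  {x46, x47} × {p57, p58} = {(x46,p57), (x46,p58), (x47,p57), (x47,p58)}
  {x45, x46} × {p56, p57, p58} = {(x45,p56), (x45,p57), (x45,p58), (x46,p56), (x46,p57), (x46,p58)}
  {x45, x47} × {p56, p57, p58} = {(x45,p56), (x45,p57), (x45,p58), (x47,p56), (x47,p57), (x47,p58)}
  {x45, x46, x47} × {p56, p57} = {(x45,p56), (x45,p57), (x46,p56), (x46,p57), (x47,p56), (x47,p57)}
  {x45, x46, x47} × {p56, p58} = {(x45,p56), (x45,p58), (x46,p56), (x46,p58), (x47,p56), (x47,p58)}
  {x45, x46, x47} × {p57, p58} = {(x45,p57), (x45,p58), (x46,p57), (x46,p58), (x47,p57), (x47,p58)}
  {x46, x47} × {p56, p57, p58} = {(x46,p56), (x46,p57), (x46,p58), (x47,p56), (x47,p57), (x47,p58)}
  {x45, x46, x47} × {p56, p57, p58} = {(x45,p56), (x45,p57), (x45,p58), (x46,p56), (x46,p57), (x46,p58), (x47,p56), (x47,p57), (x47,p58)}
These 50 distinct sets form the basis B.
Close under arbitrary unions to get τ_{X×Y}; counting gives |τ_{X×Y}| = 512.


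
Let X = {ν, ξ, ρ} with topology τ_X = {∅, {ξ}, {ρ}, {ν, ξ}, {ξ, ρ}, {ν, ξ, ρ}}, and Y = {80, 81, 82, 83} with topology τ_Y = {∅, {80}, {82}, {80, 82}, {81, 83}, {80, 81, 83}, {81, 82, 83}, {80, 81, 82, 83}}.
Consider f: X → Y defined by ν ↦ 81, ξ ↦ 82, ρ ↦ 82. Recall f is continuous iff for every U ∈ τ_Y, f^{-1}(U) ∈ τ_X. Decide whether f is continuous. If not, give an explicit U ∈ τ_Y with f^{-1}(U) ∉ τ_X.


f is NOT continuous.

Compute f^{-1}(U) for each U ∈ τ_Y:
  U = ∅: f^{-1}(U) = ∅ ∈ τ_X ✓.
  U = {80}: f^{-1}(U) = ∅ ∈ τ_X ✓.
  U = {82}: f^{-1}(U) = {ξ, ρ} ∈ τ_X ✓.
  U = {80, 82}: f^{-1}(U) = {ξ, ρ} ∈ τ_X ✓.
  U = {81, 83}: f^{-1}(U) = {ν} ∉ τ_X ✗.
  U = {80, 81, 83}: f^{-1}(U) = {ν} ∉ τ_X ✗.
  U = {81, 82, 83}: f^{-1}(U) = {ν, ξ, ρ} ∈ τ_X ✓.
  U = {80, 81, 82, 83}: f^{-1}(U) = {ν, ξ, ρ} ∈ τ_X ✓.
Found U = {81, 83} with f^{-1}(U) = {ν} not in τ_X. Therefore f is NOT continuous.


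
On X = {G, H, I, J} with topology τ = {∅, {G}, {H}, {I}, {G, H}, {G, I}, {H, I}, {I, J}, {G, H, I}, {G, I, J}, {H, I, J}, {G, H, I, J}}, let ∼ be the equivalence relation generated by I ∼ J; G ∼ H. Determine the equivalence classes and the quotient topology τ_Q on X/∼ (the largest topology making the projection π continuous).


X/∼ = {[G=H], [I=J]}; |τ_Q| = 4.

Equivalence classes: [G=H], [I=J].
Quotient map π: X → X/∼ sends G ↦ [G=H], H ↦ [G=H], I ↦ [I=J], J ↦ [I=J].
For each subset V ⊆ X/∼, compute π^{-1}(V) ⊆ X and check whether π^{-1}(V) ∈ τ. V is open in τ_Q iff π^{-1}(V) ∈ τ.
  V = {}: π^{-1}(V) = ∅ ∈ τ ✓.
  V = {[G=H]}: π^{-1}(V) = {G, H} ∈ τ ✓.
  V = {[I=J]}: π^{-1}(V) = {I, J} ∈ τ ✓.
  V = {[G=H], [I=J]}: π^{-1}(V) = {G, H, I, J} ∈ τ ✓.
Open sets in the quotient: τ_Q = {{}, {[G=H]}, {[I=J]}, {[G=H], [I=J]}} (4 elements).


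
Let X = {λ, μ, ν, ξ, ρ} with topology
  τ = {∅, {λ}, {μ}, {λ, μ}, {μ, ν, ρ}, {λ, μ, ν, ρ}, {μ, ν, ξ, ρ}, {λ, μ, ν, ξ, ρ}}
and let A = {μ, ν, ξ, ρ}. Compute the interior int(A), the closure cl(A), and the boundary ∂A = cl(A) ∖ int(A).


int(A) = {μ, ν, ξ, ρ}, cl(A) = {μ, ν, ξ, ρ}, ∂A = ∅.

Closed sets in (X, τ) are complements of opens:
  closed(X, τ) = {∅, {λ}, {ξ}, {λ, ξ}, {ν, ξ, ρ}, {λ, ν, ξ, ρ}, {μ, ν, ξ, ρ}, {λ, μ, ν, ξ, ρ}}.
int(A) = ⋃ {U ∈ τ : U ⊆ A}. Opens contained in A: ∅, {μ}, {μ, ν, ρ}, {μ, ν, ξ, ρ}.
Taking the union of these: int(A) = {μ, ν, ξ, ρ}.
cl(A) = ⋂ {C closed : A ⊆ C}. Closed sets containing A: {μ, ν, ξ, ρ}, {λ, μ, ν, ξ, ρ}.
Intersecting these: cl(A) = {μ, ν, ξ, ρ}.
∂A = cl(A) ∖ int(A) = {μ, ν, ξ, ρ} ∖ {μ, ν, ξ, ρ} = ∅.


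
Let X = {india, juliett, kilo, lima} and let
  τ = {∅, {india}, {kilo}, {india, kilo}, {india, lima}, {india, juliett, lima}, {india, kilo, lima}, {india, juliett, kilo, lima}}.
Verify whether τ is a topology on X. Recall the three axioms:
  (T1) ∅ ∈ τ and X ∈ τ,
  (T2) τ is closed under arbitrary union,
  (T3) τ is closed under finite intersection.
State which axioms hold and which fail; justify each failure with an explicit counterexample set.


τ IS a topology on X.

Axiom (T1): ∅ ∈ τ? Yes; X ∈ τ? Yes.
Axiom (T2/T3): check pairwise unions and intersections of members of τ.
All pairwise intersections and unions checked — each lies in τ. Therefore τ satisfies (T1), (T2), (T3): it IS a topology on X.


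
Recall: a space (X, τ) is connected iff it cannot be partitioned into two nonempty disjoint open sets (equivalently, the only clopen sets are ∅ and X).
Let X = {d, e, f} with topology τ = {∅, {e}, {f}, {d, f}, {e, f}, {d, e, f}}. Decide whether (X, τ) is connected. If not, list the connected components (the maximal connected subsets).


(X, τ) is disconnected; components = [{e}, {d, f}].

Find clopen sets (U ∈ τ with X ∖ U ∈ τ):
  U = ∅, X ∖ U = {d, e, f} — both open, so U is clopen.
  U = {e}, X ∖ U = {d, f} — both open, so U is clopen.
  U = {d, f}, X ∖ U = {e} — both open, so U is clopen.
  U = {d, e, f}, X ∖ U = ∅ — both open, so U is clopen.
Nontrivial clopen(s) exist: e.g. {e}. So (X, τ) is disconnected.
Compute connected components by grouping points that agree on all clopens:
  component: {e}
  component: {d, f}


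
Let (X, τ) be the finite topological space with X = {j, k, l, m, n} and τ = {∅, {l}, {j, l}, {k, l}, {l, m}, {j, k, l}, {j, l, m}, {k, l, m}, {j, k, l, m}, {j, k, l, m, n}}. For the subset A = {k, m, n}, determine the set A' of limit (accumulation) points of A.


A' = {n}

For each x ∈ X, list the open sets U ∈ τ with x ∈ U, then check whether U ∩ (A ∖ {x}) ≠ ∅ for every such U.
  x = j: open {j, l} ∋ x has {j, l} ∩ (A ∖ {j}) = ∅, so x is NOT a limit point.
  x = k: open {k, l} ∋ x has {k, l} ∩ (A ∖ {k}) = ∅, so x is NOT a limit point.
  x = l: open {l} ∋ x has {l} ∩ (A ∖ {l}) = ∅, so x is NOT a limit point.
  x = m: open {l, m} ∋ x has {l, m} ∩ (A ∖ {m}) = ∅, so x is NOT a limit point.
  x = n: opens ∋ x are {j, k, l, m, n}; each meets A ∖ {n}, so x IS a limit point.
Collecting: A' = {n}.


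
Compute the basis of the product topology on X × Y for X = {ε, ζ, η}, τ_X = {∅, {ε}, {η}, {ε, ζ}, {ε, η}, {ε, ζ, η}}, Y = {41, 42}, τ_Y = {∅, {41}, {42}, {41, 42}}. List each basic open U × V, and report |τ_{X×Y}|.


Basis B = {∅ × ∅, {ε} × {41}, {ε} × {42}, {η} × {41}, {η} × {42}, {ε} × {41, 42}, {ε, ζ} × {41}, {ε, η} × {41}, {ε, ζ} × {42}, {ε, η} × {42}, {η} × {41, 42}, {ε, ζ, η} × {41}, {ε, ζ, η} × {42}, {ε, ζ} × {41, 42}, {ε, η} × {41, 42}, {ε, ζ, η} × {41, 42}}; |τ_{X×Y}| = 36.

Enumerate products U × V with U ∈ τ_X, V ∈ τ_Y (deduplicated):
  ∅ × ∅ = {} (∅)
  {ε} × {41} = {(ε,41)}
  {ε} × {42} = {(ε,42)}
  {η} × {41} = {(η,41)}
  {η} × {42} = {(η,42)}
  {ε} × {41, 42} = {(ε,41), (ε,42)}
  {ε, ζ} × {41} = {(ε,41), (ζ,41)}
  {ε, η} × {41} = {(ε,41), (η,41)}
  {ε, ζ} × {42} = {(ε,42), (ζ,42)}
  {ε, η} × {42} = {(ε,42), (η,42)}
  {η} × {41, 42} = {(η,41), (η,42)}
  {ε, ζ, η} × {41} = {(ε,41), (ζ,41), (η,41)}
  {ε, ζ, η} × {42} = {(ε,42), (ζ,42), (η,42)}
  {ε, ζ} × {41, 42} = {(ε,41), (ε,42), (ζ,41), (ζ,42)}
  {ε, η} × {41, 42} = {(ε,41), (ε,42), (η,41), (η,42)}
  {ε, ζ, η} × {41, 42} = {(ε,41), (ε,42), (ζ,41), (ζ,42), (η,41), (η,42)}
These 16 distinct sets form the basis B.
Close under arbitrary unions to get τ_{X×Y}; counting gives |τ_{X×Y}| = 36.


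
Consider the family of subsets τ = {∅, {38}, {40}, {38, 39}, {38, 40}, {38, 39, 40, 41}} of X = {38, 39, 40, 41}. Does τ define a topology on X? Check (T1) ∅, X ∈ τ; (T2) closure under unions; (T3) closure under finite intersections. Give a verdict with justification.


τ is NOT a topology on X.

Axiom (T1): ∅ ∈ τ? Yes; X ∈ τ? Yes.
Axiom (T2/T3): check pairwise unions and intersections of members of τ.
Counterexample for (T2): {40} ∪ {38, 39} = {38, 39, 40} ∉ τ. Therefore τ is NOT a topology.


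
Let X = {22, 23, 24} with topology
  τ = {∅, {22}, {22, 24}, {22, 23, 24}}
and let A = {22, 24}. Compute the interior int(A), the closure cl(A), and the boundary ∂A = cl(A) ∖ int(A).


int(A) = {22, 24}, cl(A) = {22, 23, 24}, ∂A = {23}.

Closed sets in (X, τ) are complements of opens:
  closed(X, τ) = {∅, {23}, {23, 24}, {22, 23, 24}}.
int(A) = ⋃ {U ∈ τ : U ⊆ A}. Opens contained in A: ∅, {22}, {22, 24}.
Taking the union of these: int(A) = {22, 24}.
cl(A) = ⋂ {C closed : A ⊆ C}. Closed sets containing A: {22, 23, 24}.
Intersecting these: cl(A) = {22, 23, 24}.
∂A = cl(A) ∖ int(A) = {22, 23, 24} ∖ {22, 24} = {23}.


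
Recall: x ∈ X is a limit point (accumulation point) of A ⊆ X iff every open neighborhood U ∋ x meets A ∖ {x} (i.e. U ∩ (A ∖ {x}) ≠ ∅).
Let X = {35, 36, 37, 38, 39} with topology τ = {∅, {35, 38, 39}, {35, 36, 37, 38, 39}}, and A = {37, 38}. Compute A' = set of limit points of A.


A' = {35, 36, 37, 39}

For each x ∈ X, list the open sets U ∈ τ with x ∈ U, then check whether U ∩ (A ∖ {x}) ≠ ∅ for every such U.
  x = 35: opens ∋ x are {35, 38, 39}, {35, 36, 37, 38, 39}; each meets A ∖ {35}, so x IS a limit point.
  x = 36: opens ∋ x are {35, 36, 37, 38, 39}; each meets A ∖ {36}, so x IS a limit point.
  x = 37: opens ∋ x are {35, 36, 37, 38, 39}; each meets A ∖ {37}, so x IS a limit point.
  x = 38: open {35, 38, 39} ∋ x has {35, 38, 39} ∩ (A ∖ {38}) = ∅, so x is NOT a limit point.
  x = 39: opens ∋ x are {35, 38, 39}, {35, 36, 37, 38, 39}; each meets A ∖ {39}, so x IS a limit point.
Collecting: A' = {35, 36, 37, 39}.


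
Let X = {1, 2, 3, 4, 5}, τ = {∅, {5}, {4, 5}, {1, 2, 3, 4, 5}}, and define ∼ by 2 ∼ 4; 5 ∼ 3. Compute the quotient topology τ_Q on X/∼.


X/∼ = {[1], [2=4], [3=5]}; |τ_Q| = 2.

Equivalence classes: [1], [2=4], [3=5].
Quotient map π: X → X/∼ sends 1 ↦ [1], 2 ↦ [2=4], 3 ↦ [3=5], 4 ↦ [2=4], 5 ↦ [3=5].
For each subset V ⊆ X/∼, compute π^{-1}(V) ⊆ X and check whether π^{-1}(V) ∈ τ. V is open in τ_Q iff π^{-1}(V) ∈ τ.
  V = {}: π^{-1}(V) = ∅ ∈ τ ✓.
  V = {[1]}: π^{-1}(V) = {1} ∉ τ ✗.
  V = {[2=4]}: π^{-1}(V) = {2, 4} ∉ τ ✗.
  V = {[1], [2=4]}: π^{-1}(V) = {1, 2, 4} ∉ τ ✗.
  V = {[3=5]}: π^{-1}(V) = {3, 5} ∉ τ ✗.
  V = {[1], [3=5]}: π^{-1}(V) = {1, 3, 5} ∉ τ ✗.
  V = {[2=4], [3=5]}: π^{-1}(V) = {2, 3, 4, 5} ∉ τ ✗.
  V = {[1], [2=4], [3=5]}: π^{-1}(V) = {1, 2, 3, 4, 5} ∈ τ ✓.
Open sets in the quotient: τ_Q = {{}, {[1], [2=4], [3=5]}} (2 elements).


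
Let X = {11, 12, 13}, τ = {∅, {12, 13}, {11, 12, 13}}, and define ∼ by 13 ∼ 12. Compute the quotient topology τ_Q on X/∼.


X/∼ = {[11], [12=13]}; |τ_Q| = 3.

Equivalence classes: [11], [12=13].
Quotient map π: X → X/∼ sends 11 ↦ [11], 12 ↦ [12=13], 13 ↦ [12=13].
For each subset V ⊆ X/∼, compute π^{-1}(V) ⊆ X and check whether π^{-1}(V) ∈ τ. V is open in τ_Q iff π^{-1}(V) ∈ τ.
  V = {}: π^{-1}(V) = ∅ ∈ τ ✓.
  V = {[11]}: π^{-1}(V) = {11} ∉ τ ✗.
  V = {[12=13]}: π^{-1}(V) = {12, 13} ∈ τ ✓.
  V = {[11], [12=13]}: π^{-1}(V) = {11, 12, 13} ∈ τ ✓.
Open sets in the quotient: τ_Q = {{}, {[12=13]}, {[11], [12=13]}} (3 elements).


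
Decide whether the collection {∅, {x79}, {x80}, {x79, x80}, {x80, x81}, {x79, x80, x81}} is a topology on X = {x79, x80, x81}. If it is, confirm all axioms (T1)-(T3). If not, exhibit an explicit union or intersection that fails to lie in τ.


τ IS a topology on X.

Axiom (T1): ∅ ∈ τ? Yes; X ∈ τ? Yes.
Axiom (T2/T3): check pairwise unions and intersections of members of τ.
All pairwise intersections and unions checked — each lies in τ. Therefore τ satisfies (T1), (T2), (T3): it IS a topology on X.


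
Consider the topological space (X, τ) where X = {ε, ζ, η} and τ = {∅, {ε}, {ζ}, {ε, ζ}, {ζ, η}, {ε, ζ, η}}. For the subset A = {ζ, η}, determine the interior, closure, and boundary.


int(A) = {ζ, η}, cl(A) = {ζ, η}, ∂A = ∅.

Closed sets in (X, τ) are complements of opens:
  closed(X, τ) = {∅, {ε}, {η}, {ε, η}, {ζ, η}, {ε, ζ, η}}.
int(A) = ⋃ {U ∈ τ : U ⊆ A}. Opens contained in A: ∅, {ζ}, {ζ, η}.
Taking the union of these: int(A) = {ζ, η}.
cl(A) = ⋂ {C closed : A ⊆ C}. Closed sets containing A: {ζ, η}, {ε, ζ, η}.
Intersecting these: cl(A) = {ζ, η}.
∂A = cl(A) ∖ int(A) = {ζ, η} ∖ {ζ, η} = ∅.


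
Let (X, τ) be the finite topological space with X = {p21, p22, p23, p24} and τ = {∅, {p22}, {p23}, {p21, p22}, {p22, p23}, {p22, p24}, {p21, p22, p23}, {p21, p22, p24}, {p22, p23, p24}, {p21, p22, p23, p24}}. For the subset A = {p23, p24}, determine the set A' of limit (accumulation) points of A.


A' = ∅

For each x ∈ X, list the open sets U ∈ τ with x ∈ U, then check whether U ∩ (A ∖ {x}) ≠ ∅ for every such U.
  x = p21: open {p21, p22} ∋ x has {p21, p22} ∩ (A ∖ {p21}) = ∅, so x is NOT a limit point.
  x = p22: open {p22} ∋ x has {p22} ∩ (A ∖ {p22}) = ∅, so x is NOT a limit point.
  x = p23: open {p23} ∋ x has {p23} ∩ (A ∖ {p23}) = ∅, so x is NOT a limit point.
  x = p24: open {p22, p24} ∋ x has {p22, p24} ∩ (A ∖ {p24}) = ∅, so x is NOT a limit point.
Collecting: A' = ∅.


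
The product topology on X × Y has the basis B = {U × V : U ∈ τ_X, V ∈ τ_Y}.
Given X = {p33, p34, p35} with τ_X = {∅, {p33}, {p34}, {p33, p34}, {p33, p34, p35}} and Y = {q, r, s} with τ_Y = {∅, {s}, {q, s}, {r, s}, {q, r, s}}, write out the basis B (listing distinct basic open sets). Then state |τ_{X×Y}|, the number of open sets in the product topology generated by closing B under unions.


Basis B = {∅ × ∅, {p33} × {s}, {p34} × {s}, {p33} × {q, s}, {p33} × {r, s}, {p33, p34} × {s}, {p34} × {q, s}, {p34} × {r, s}, {p33} × {q, r, s}, {p33, p34, p35} × {s}, {p34} × {q, r, s}, {p33, p34} × {q, s}, {p33, p34} × {r, s}, {p33, p34} × {q, r, s}, {p33, p34, p35} × {q, s}, {p33, p34, p35} × {r, s}, {p33, p34, p35} × {q, r, s}}; |τ_{X×Y}| = 50.

Enumerate products U × V with U ∈ τ_X, V ∈ τ_Y (deduplicated):
  ∅ × ∅ = {} (∅)
  {p33} × {s} = {(p33,s)}
  {p34} × {s} = {(p34,s)}
  {p33} × {q, s} = {(p33,q), (p33,s)}
  {p33} × {r, s} = {(p33,r), (p33,s)}
  {p33, p34} × {s} = {(p33,s), (p34,s)}
  {p34} × {q, s} = {(p34,q), (p34,s)}
  {p34} × {r, s} = {(p34,r), (p34,s)}
  {p33} × {q, r, s} = {(p33,q), (p33,r), (p33,s)}
  {p33, p34, p35} × {s} = {(p33,s), (p34,s), (p35,s)}
  {p34} × {q, r, s} = {(p34,q), (p34,r), (p34,s)}
  {p33, p34} × {q, s} = {(p33,q), (p33,s), (p34,q), (p34,s)}
  {p33, p34} × {r, s} = {(p33,r), (p33,s), (p34,r), (p34,s)}
  {p33, p34} × {q, r, s} = {(p33,q), (p33,r), (p33,s), (p34,q), (p34,r), (p34,s)}
  {p33, p34, p35} × {q, s} = {(p33,q), (p33,s), (p34,q), (p34,s), (p35,q), (p35,s)}
  {p33, p34, p35} × {r, s} = {(p33,r), (p33,s), (p34,r), (p34,s), (p35,r), (p35,s)}
  {p33, p34, p35} × {q, r, s} = {(p33,q), (p33,r), (p33,s), (p34,q), (p34,r), (p34,s), (p35,q), (p35,r), (p35,s)}
These 17 distinct sets form the basis B.
Close under arbitrary unions to get τ_{X×Y}; counting gives |τ_{X×Y}| = 50.


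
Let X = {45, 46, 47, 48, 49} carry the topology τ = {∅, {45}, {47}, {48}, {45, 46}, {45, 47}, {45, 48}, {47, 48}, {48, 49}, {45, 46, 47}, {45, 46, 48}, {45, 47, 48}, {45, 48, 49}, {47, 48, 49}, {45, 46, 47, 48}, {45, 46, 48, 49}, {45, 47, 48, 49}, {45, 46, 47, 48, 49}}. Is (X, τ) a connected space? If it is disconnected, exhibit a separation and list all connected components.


(X, τ) is disconnected; components = [{47}, {45, 46}, {48, 49}].

Find clopen sets (U ∈ τ with X ∖ U ∈ τ):
  U = ∅, X ∖ U = {45, 46, 47, 48, 49} — both open, so U is clopen.
  U = {47}, X ∖ U = {45, 46, 48, 49} — both open, so U is clopen.
  U = {45, 46}, X ∖ U = {47, 48, 49} — both open, so U is clopen.
  U = {48, 49}, X ∖ U = {45, 46, 47} — both open, so U is clopen.
  U = {45, 46, 47}, X ∖ U = {48, 49} — both open, so U is clopen.
  U = {47, 48, 49}, X ∖ U = {45, 46} — both open, so U is clopen.
  U = {45, 46, 48, 49}, X ∖ U = {47} — both open, so U is clopen.
  U = {45, 46, 47, 48, 49}, X ∖ U = ∅ — both open, so U is clopen.
Nontrivial clopen(s) exist: e.g. {47}. So (X, τ) is disconnected.
Compute connected components by grouping points that agree on all clopens:
  component: {47}
  component: {45, 46}
  component: {48, 49}


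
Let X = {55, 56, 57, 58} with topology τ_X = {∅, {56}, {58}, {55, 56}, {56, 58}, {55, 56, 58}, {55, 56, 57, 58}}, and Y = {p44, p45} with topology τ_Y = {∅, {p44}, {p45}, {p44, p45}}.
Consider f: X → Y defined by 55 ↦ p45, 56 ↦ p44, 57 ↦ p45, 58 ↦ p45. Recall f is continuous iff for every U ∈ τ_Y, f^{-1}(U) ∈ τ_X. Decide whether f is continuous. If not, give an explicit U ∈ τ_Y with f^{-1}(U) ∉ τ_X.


f is NOT continuous.

Compute f^{-1}(U) for each U ∈ τ_Y:
  U = ∅: f^{-1}(U) = ∅ ∈ τ_X ✓.
  U = {p44}: f^{-1}(U) = {56} ∈ τ_X ✓.
  U = {p45}: f^{-1}(U) = {55, 57, 58} ∉ τ_X ✗.
  U = {p44, p45}: f^{-1}(U) = {55, 56, 57, 58} ∈ τ_X ✓.
Found U = {p45} with f^{-1}(U) = {55, 57, 58} not in τ_X. Therefore f is NOT continuous.


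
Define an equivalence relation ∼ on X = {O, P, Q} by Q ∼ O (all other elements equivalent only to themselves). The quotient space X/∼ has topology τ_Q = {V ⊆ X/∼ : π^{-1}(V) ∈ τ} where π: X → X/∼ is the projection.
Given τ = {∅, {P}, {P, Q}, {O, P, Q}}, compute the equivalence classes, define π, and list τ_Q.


X/∼ = {[O=Q], [P]}; |τ_Q| = 3.

Equivalence classes: [O=Q], [P].
Quotient map π: X → X/∼ sends O ↦ [O=Q], P ↦ [P], Q ↦ [O=Q].
For each subset V ⊆ X/∼, compute π^{-1}(V) ⊆ X and check whether π^{-1}(V) ∈ τ. V is open in τ_Q iff π^{-1}(V) ∈ τ.
  V = {}: π^{-1}(V) = ∅ ∈ τ ✓.
  V = {[O=Q]}: π^{-1}(V) = {O, Q} ∉ τ ✗.
  V = {[P]}: π^{-1}(V) = {P} ∈ τ ✓.
  V = {[O=Q], [P]}: π^{-1}(V) = {O, P, Q} ∈ τ ✓.
Open sets in the quotient: τ_Q = {{}, {[P]}, {[O=Q], [P]}} (3 elements).


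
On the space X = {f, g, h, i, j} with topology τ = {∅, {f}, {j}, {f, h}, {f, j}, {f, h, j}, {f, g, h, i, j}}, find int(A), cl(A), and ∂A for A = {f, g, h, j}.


int(A) = {f, h, j}, cl(A) = {f, g, h, i, j}, ∂A = {g, i}.

Closed sets in (X, τ) are complements of opens:
  closed(X, τ) = {∅, {g, i}, {g, h, i}, {g, i, j}, {f, g, h, i}, {g, h, i, j}, {f, g, h, i, j}}.
int(A) = ⋃ {U ∈ τ : U ⊆ A}. Opens contained in A: ∅, {f}, {j}, {f, h}, {f, j}, {f, h, j}.
Taking the union of these: int(A) = {f, h, j}.
cl(A) = ⋂ {C closed : A ⊆ C}. Closed sets containing A: {f, g, h, i, j}.
Intersecting these: cl(A) = {f, g, h, i, j}.
∂A = cl(A) ∖ int(A) = {f, g, h, i, j} ∖ {f, h, j} = {g, i}.
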